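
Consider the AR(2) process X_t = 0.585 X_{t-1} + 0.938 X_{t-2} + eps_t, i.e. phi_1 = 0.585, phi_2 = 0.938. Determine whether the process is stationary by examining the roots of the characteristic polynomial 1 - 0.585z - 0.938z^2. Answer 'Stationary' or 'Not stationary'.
\text{Not stationary}

The AR(p) characteristic polynomial is P(z) = 1 - 0.585z - 0.938z^2.
Stationarity requires all roots to lie outside the unit circle, i.e. |z| > 1 for every root.
Set 1 + (-0.585) z + (-0.938) z^2 = 0, i.e. a z^2 + b z + c = 0 with a = -0.938, b = -0.585, c = 1.
Discriminant D = b^2 - 4ac = (-0.585)^2 - 4*(-0.938)*1 = 0.342225 - (-3.752) = 4.094225.
D >= 0, so the roots are real: z = (-b +/- sqrt(D)) / (2a) = (0.585 +/- 2.023419) / (-1.876).
  z_1 = (0.585 + 2.023419) / (-1.876) = -1.3904,   |z_1| = 1.3904.
  z_2 = (0.585 - 2.023419) / (-1.876) = 0.7667,   |z_2| = 0.7667.
Moduli of all roots: 1.3904, 0.7667.
All moduli strictly greater than 1? No.
Verdict: Not stationary.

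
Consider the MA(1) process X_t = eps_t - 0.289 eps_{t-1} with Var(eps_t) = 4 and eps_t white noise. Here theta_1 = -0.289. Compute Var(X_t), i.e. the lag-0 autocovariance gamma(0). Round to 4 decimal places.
\gamma(0) = 4.3341

For an MA(q) process X_t = eps_t + sum_i theta_i eps_{t-i} with
Var(eps_t) = sigma^2, the variance is
  gamma(0) = sigma^2 * (1 + sum_i theta_i^2).
  sum_i theta_i^2 = (-0.289)^2 = 0.083521.
  gamma(0) = 4 * (1 + 0.083521) = 4 * 1.083521 = 4.334084, which rounds to 4.3341.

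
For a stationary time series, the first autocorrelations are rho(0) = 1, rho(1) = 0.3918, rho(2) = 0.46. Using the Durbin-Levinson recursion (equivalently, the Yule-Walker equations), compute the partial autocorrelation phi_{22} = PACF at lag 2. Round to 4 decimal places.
\phi_{22} = 0.3621

The PACF at lag k is phi_{kk}, the last component of the solution
to the Yule-Walker system G_k phi = r_k where
  (G_k)_{ij} = rho(|i - j|), (r_k)_i = rho(i), i,j = 1..k.
Equivalently, Durbin-Levinson gives phi_{kk} iteratively:
  phi_{11} = rho(1)
  phi_{kk} = [rho(k) - sum_{j=1..k-1} phi_{k-1,j} rho(k-j)]
            / [1 - sum_{j=1..k-1} phi_{k-1,j} rho(j)],
  phi_{k,j} = phi_{k-1,j} - phi_{kk} phi_{k-1,k-j},  j = 1..k-1.
Step k = 1:
  phi_11 = rho(1) = 0.3918.
Step k = 2:
  phi_22 = [rho(2) - phi_11 rho(1)] / [1 - phi_11 rho(1)] = [0.46 - (0.3918)(0.3918)] / [1 - (0.3918)(0.3918)]
         = 0.30649276 / 0.84649276 = 0.3621.
Therefore phi_{22} = 0.3621.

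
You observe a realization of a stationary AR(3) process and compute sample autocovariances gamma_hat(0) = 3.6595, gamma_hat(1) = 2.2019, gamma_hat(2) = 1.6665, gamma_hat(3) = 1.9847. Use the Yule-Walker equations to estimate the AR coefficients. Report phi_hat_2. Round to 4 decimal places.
\hat\phi_{2} = -0.0350

The Yule-Walker equations for an AR(p) process read, in matrix form,
  Gamma_p phi = r_p,   with   (Gamma_p)_{ij} = gamma(|i - j|),
                       (r_p)_i = gamma(i),   i,j = 1..p.
Substitute the sample gammas (Toeplitz matrix and right-hand side of size 3):
  Gamma_p = [[3.6595, 2.2019, 1.6665], [2.2019, 3.6595, 2.2019], [1.6665, 2.2019, 3.6595]]
  r_p     = [2.2019, 1.6665, 1.9847]
Written out (R1..R3):
  (R1) 3.6595 phi_1 + 2.2019 phi_2 + 1.6665 phi_3 = 2.2019
  (R2) 2.2019 phi_1 + 3.6595 phi_2 + 2.2019 phi_3 = 1.6665
  (R3) 1.6665 phi_1 + 2.2019 phi_2 + 3.6595 phi_3 = 1.9847
Gaussian elimination:
  R2 <- R2 - (2.2019/3.6595) R1 = R2 - (0.601694) R1:  2.334629 phi_2 + 1.199177 phi_3 = 0.341629
  R3 <- R3 - (1.6665/3.6595) R1 = R3 - (0.45539) R1:  1.199177 phi_2 + 2.900592 phi_3 = 0.981977
  R3 <- R3 - (1.199177/2.334629) R2 = R3 - (0.513647) R2:  2.284638 phi_3 = 0.806499
Back-substitution:
  phi_hat_3 = 0.806499 / 2.284638 = 0.35301
  phi_hat_2 = (0.341629 - (1.199177)(0.35301)) / 2.334629 = -0.034991
  phi_hat_1 = (2.2019 - (2.2019)(-0.034991) - (1.6665)(0.35301)) / 3.6595 = 0.461991
So phi_hat = [0.4620, -0.0350, 0.3530].
Therefore phi_hat_2 = -0.0350.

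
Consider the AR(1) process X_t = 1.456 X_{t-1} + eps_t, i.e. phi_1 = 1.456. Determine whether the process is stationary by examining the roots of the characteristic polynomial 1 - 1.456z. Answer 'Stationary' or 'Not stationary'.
\text{Not stationary}

The AR(p) characteristic polynomial is P(z) = 1 - 1.456z.
Stationarity requires all roots to lie outside the unit circle, i.e. |z| > 1 for every root.
This is linear in z: 1 + (-1.456) z = 0  =>  z = -1/(-1.456) = 0.686813,  |z| = 0.686813.
Moduli of all roots: 0.6868.
All moduli strictly greater than 1? No.
Verdict: Not stationary.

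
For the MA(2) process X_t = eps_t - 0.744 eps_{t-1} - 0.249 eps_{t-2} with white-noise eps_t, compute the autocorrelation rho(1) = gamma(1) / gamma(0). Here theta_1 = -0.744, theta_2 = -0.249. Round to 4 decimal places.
\rho(1) = -0.3459

For an MA(q) process with theta_0 = 1, the autocovariance is
  gamma(k) = sigma^2 * sum_{i=0..q-k} theta_i * theta_{i+k},
and rho(k) = gamma(k) / gamma(0). Sigma^2 cancels.
  numerator   = (1)*(-0.744) + (-0.744)*(-0.249) = -0.558744.
  denominator = (1)^2 + (-0.744)^2 + (-0.249)^2 = 1.615537.
  rho(1) = -0.558744 / 1.615537 = -0.3459.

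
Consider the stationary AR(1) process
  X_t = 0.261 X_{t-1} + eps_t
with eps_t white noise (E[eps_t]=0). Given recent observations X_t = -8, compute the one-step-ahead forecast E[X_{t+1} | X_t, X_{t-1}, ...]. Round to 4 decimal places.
E[X_{t+1} \mid \mathcal F_t] = -2.0880

For an AR(p) model X_t = c + sum_i phi_i X_{t-i} + eps_t, the
one-step-ahead conditional mean is
  E[X_{t+1} | X_t, ...] = c + sum_i phi_i X_{t+1-i}.
Substitute known values:
  E[X_{t+1} | ...] = (0.261) * (-8)
                   = -2.0880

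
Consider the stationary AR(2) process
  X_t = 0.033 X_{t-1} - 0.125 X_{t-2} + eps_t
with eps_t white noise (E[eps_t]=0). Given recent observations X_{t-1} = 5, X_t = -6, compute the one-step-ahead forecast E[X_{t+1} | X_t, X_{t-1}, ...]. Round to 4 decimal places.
E[X_{t+1} \mid \mathcal F_t] = -0.8230

For an AR(p) model X_t = c + sum_i phi_i X_{t-i} + eps_t, the
one-step-ahead conditional mean is
  E[X_{t+1} | X_t, ...] = c + sum_i phi_i X_{t+1-i}.
Substitute known values:
  E[X_{t+1} | ...] = (0.033) * (-6) + (-0.125) * (5)
                   = -0.8230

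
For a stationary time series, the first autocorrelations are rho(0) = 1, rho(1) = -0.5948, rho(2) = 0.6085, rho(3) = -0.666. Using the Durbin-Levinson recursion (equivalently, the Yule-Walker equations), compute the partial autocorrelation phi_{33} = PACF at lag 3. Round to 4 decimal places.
\phi_{33} = -0.3889

The PACF at lag k is phi_{kk}, the last component of the solution
to the Yule-Walker system G_k phi = r_k where
  (G_k)_{ij} = rho(|i - j|), (r_k)_i = rho(i), i,j = 1..k.
Equivalently, Durbin-Levinson gives phi_{kk} iteratively:
  phi_{11} = rho(1)
  phi_{kk} = [rho(k) - sum_{j=1..k-1} phi_{k-1,j} rho(k-j)]
            / [1 - sum_{j=1..k-1} phi_{k-1,j} rho(j)],
  phi_{k,j} = phi_{k-1,j} - phi_{kk} phi_{k-1,k-j},  j = 1..k-1.
Step k = 1:
  phi_11 = rho(1) = -0.5948.
Step k = 2:
  phi_22 = [rho(2) - phi_11 rho(1)] / [1 - phi_11 rho(1)] = [0.6085 - (-0.5948)(-0.5948)] / [1 - (-0.5948)(-0.5948)]
         = 0.25471296 / 0.64621296 = 0.394163.
  Update: phi_21 = phi_11 - phi_22 phi_11 = -0.5948 - (0.394163)(-0.5948) = -0.360352.
Step k = 3:
  phi_33 = [rho(3) - phi_21 rho(2) - phi_22 rho(1)] / [1 - phi_21 rho(1) - phi_22 rho(2)]
    numerator   = -0.666 - (-0.360352)(0.6085) - (0.394163)(-0.5948) = -0.21227785
    denominator = 1 - (-0.360352)(-0.5948) - (0.394163)(0.6085) = 0.54581465
  phi_33 = -0.21227785 / 0.54581465 = -0.3889.
Therefore phi_{33} = -0.3889.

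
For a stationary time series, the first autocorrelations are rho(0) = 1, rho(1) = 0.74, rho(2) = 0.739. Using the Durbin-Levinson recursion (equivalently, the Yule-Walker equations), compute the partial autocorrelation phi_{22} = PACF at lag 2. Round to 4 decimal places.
\phi_{22} = 0.4231

The PACF at lag k is phi_{kk}, the last component of the solution
to the Yule-Walker system G_k phi = r_k where
  (G_k)_{ij} = rho(|i - j|), (r_k)_i = rho(i), i,j = 1..k.
Equivalently, Durbin-Levinson gives phi_{kk} iteratively:
  phi_{11} = rho(1)
  phi_{kk} = [rho(k) - sum_{j=1..k-1} phi_{k-1,j} rho(k-j)]
            / [1 - sum_{j=1..k-1} phi_{k-1,j} rho(j)],
  phi_{k,j} = phi_{k-1,j} - phi_{kk} phi_{k-1,k-j},  j = 1..k-1.
Step k = 1:
  phi_11 = rho(1) = 0.74.
Step k = 2:
  phi_22 = [rho(2) - phi_11 rho(1)] / [1 - phi_11 rho(1)] = [0.739 - (0.74)(0.74)] / [1 - (0.74)(0.74)]
         = 0.1914 / 0.4524 = 0.4231.
Therefore phi_{22} = 0.4231.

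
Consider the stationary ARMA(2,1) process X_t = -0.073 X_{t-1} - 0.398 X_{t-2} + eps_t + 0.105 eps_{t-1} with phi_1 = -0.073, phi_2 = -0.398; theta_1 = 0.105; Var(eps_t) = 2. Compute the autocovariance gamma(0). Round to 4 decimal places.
\gamma(0) = 2.3831

Multiply the model equation by X_{t-k} and take expectations. With theta_0 = psi_0 = 1 and psi_j the MA(infinity) weights, this gives
  gamma(k) - sum_i phi_i gamma(k-i) = c_k,
  c_k = sigma^2 * sum_{j=k..q} theta_j psi_{j-k}   (c_k = 0 for k > q),
using gamma(-m) = gamma(m).
psi-weights needed (psi_j = theta_j + sum_i phi_i psi_{j-i}):
  psi_1 = theta_1 + phi_1 = 0.105 + (-0.073) = 0.032
Right-hand sides:
  c_0 = sigma^2 (1 + theta_1 psi_1) = 2 * (1 + (0.105)(0.032)) = 2 * 1.00336 = 2.00672
  c_1 = sigma^2 theta_1 = 2 * (0.105) = 0.21
  c_2 = 0
Equations for k = 0, 1, 2 (AR order 2, c_2 = 0):
  (E0) gamma(0) = phi_1 gamma(1) + phi_2 gamma(2) + c_0
  (E1) gamma(1) = phi_1 gamma(0) + phi_2 gamma(1) + c_1
  (E2) gamma(2) = phi_1 gamma(1) + phi_2 gamma(0)
From (E1): gamma(1) = A gamma(0) + B with
  A = phi_1 / (1 - phi_2) = -0.073 / 1.398 = -0.052217,   B = c_1 / (1 - phi_2) = 0.21 / 1.398 = 0.150215.
Insert (E2) into (E0): gamma(0) (1 - phi_2^2) = phi_1 (1 + phi_2) gamma(1) + c_0.
  phi_1 (1 + phi_2) = (-0.073)(0.602) = -0.043946,   1 - phi_2^2 = 0.841596.
Replace gamma(1) by A gamma(0) + B and collect gamma(0):
  gamma(0) [0.841596 - (-0.043946)(-0.052217)] = (-0.043946)(0.150215) + 2.00672
  gamma(0) * 0.839301 = 2.000119
  gamma(0) = 2.000119 / 0.839301 = 2.383076.
Therefore gamma(0) = 2.3831 (to 4 decimal places).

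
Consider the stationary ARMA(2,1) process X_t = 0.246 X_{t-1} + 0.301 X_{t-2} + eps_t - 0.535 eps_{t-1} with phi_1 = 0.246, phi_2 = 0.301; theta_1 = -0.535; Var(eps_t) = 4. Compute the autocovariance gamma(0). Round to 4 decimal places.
\gamma(0) = 4.5668

Multiply the model equation by X_{t-k} and take expectations. With theta_0 = psi_0 = 1 and psi_j the MA(infinity) weights, this gives
  gamma(k) - sum_i phi_i gamma(k-i) = c_k,
  c_k = sigma^2 * sum_{j=k..q} theta_j psi_{j-k}   (c_k = 0 for k > q),
using gamma(-m) = gamma(m).
psi-weights needed (psi_j = theta_j + sum_i phi_i psi_{j-i}):
  psi_1 = theta_1 + phi_1 = -0.535 + (0.246) = -0.289
Right-hand sides:
  c_0 = sigma^2 (1 + theta_1 psi_1) = 4 * (1 + (-0.535)(-0.289)) = 4 * 1.154615 = 4.61846
  c_1 = sigma^2 theta_1 = 4 * (-0.535) = -2.14
  c_2 = 0
Equations for k = 0, 1, 2 (AR order 2, c_2 = 0):
  (E0) gamma(0) = phi_1 gamma(1) + phi_2 gamma(2) + c_0
  (E1) gamma(1) = phi_1 gamma(0) + phi_2 gamma(1) + c_1
  (E2) gamma(2) = phi_1 gamma(1) + phi_2 gamma(0)
From (E1): gamma(1) = A gamma(0) + B with
  A = phi_1 / (1 - phi_2) = 0.246 / 0.699 = 0.351931,   B = c_1 / (1 - phi_2) = -2.14 / 0.699 = -3.061516.
Insert (E2) into (E0): gamma(0) (1 - phi_2^2) = phi_1 (1 + phi_2) gamma(1) + c_0.
  phi_1 (1 + phi_2) = (0.246)(1.301) = 0.320046,   1 - phi_2^2 = 0.909399.
Replace gamma(1) by A gamma(0) + B and collect gamma(0):
  gamma(0) [0.909399 - (0.320046)(0.351931)] = (0.320046)(-3.061516) + 4.61846
  gamma(0) * 0.796765 = 3.638634
  gamma(0) = 3.638634 / 0.796765 = 4.56676.
Therefore gamma(0) = 4.5668 (to 4 decimal places).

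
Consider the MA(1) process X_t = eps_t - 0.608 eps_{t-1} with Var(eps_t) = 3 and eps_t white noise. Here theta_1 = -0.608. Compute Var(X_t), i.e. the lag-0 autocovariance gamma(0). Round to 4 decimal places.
\gamma(0) = 4.1090

For an MA(q) process X_t = eps_t + sum_i theta_i eps_{t-i} with
Var(eps_t) = sigma^2, the variance is
  gamma(0) = sigma^2 * (1 + sum_i theta_i^2).
  sum_i theta_i^2 = (-0.608)^2 = 0.369664.
  gamma(0) = 3 * (1 + 0.369664) = 3 * 1.369664 = 4.108992, which rounds to 4.1090.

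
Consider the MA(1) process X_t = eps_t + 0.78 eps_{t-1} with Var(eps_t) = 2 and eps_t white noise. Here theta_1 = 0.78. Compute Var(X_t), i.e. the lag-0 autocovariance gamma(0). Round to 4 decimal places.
\gamma(0) = 3.2168

For an MA(q) process X_t = eps_t + sum_i theta_i eps_{t-i} with
Var(eps_t) = sigma^2, the variance is
  gamma(0) = sigma^2 * (1 + sum_i theta_i^2).
  sum_i theta_i^2 = (0.78)^2 = 0.6084.
  gamma(0) = 2 * (1 + 0.6084) = 2 * 1.6084 = 3.2168.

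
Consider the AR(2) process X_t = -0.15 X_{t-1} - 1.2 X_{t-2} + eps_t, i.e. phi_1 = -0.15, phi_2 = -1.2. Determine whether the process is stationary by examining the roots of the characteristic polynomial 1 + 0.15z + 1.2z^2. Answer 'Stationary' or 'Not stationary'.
\text{Not stationary}

The AR(p) characteristic polynomial is P(z) = 1 + 0.15z + 1.2z^2.
Stationarity requires all roots to lie outside the unit circle, i.e. |z| > 1 for every root.
Set 1 + (0.15) z + (1.2) z^2 = 0, i.e. a z^2 + b z + c = 0 with a = 1.2, b = 0.15, c = 1.
Discriminant D = b^2 - 4ac = (0.15)^2 - 4*(1.2)*1 = 0.0225 - (4.8) = -4.7775.
D < 0, so the roots are the complex-conjugate pair z = (-b +/- i sqrt(-D)) / (2a) = -0.0625 +/- 0.9107i.
For a conjugate pair |z|^2 = z * conj(z) = (product of roots) = c/a = 1/(1.2) = 0.833333, so |z| = sqrt(0.833333) = 0.9129 for both roots.
Moduli of all roots: 0.9129, 0.9129.
All moduli strictly greater than 1? No.
Verdict: Not stationary.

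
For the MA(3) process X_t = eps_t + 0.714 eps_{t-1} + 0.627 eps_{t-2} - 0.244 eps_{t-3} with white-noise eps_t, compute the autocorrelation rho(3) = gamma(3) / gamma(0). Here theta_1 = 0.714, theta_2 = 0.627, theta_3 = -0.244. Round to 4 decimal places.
\rho(3) = -0.1243

For an MA(q) process with theta_0 = 1, the autocovariance is
  gamma(k) = sigma^2 * sum_{i=0..q-k} theta_i * theta_{i+k},
and rho(k) = gamma(k) / gamma(0). Sigma^2 cancels.
  numerator   = (1)*(-0.244) = -0.244.
  denominator = (1)^2 + (0.714)^2 + (0.627)^2 + (-0.244)^2 = 1.962461.
  rho(3) = -0.244 / 1.962461 = -0.1243.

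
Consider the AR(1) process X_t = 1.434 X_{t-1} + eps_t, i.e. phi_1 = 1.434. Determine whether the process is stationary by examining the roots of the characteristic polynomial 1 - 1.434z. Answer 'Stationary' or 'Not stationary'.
\text{Not stationary}

The AR(p) characteristic polynomial is P(z) = 1 - 1.434z.
Stationarity requires all roots to lie outside the unit circle, i.e. |z| > 1 for every root.
This is linear in z: 1 + (-1.434) z = 0  =>  z = -1/(-1.434) = 0.69735,  |z| = 0.69735.
Moduli of all roots: 0.6974.
All moduli strictly greater than 1? No.
Verdict: Not stationary.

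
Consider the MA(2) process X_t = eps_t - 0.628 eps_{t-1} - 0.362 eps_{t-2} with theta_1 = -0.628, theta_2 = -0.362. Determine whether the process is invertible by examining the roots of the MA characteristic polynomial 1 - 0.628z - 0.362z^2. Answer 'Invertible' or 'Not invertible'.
\text{Invertible}

The MA(q) characteristic polynomial is P(z) = 1 - 0.628z - 0.362z^2.
Invertibility requires all roots to lie outside the unit circle, i.e. |z| > 1 for every root.
Set 1 + (-0.628) z + (-0.362) z^2 = 0, i.e. a z^2 + b z + c = 0 with a = -0.362, b = -0.628, c = 1.
Discriminant D = b^2 - 4ac = (-0.628)^2 - 4*(-0.362)*1 = 0.394384 - (-1.448) = 1.842384.
D >= 0, so the roots are real: z = (-b +/- sqrt(D)) / (2a) = (0.628 +/- 1.357344) / (-0.724).
  z_1 = (0.628 + 1.357344) / (-0.724) = -2.7422,   |z_1| = 2.7422.
  z_2 = (0.628 - 1.357344) / (-0.724) = 1.0074,   |z_2| = 1.0074.
Moduli of all roots: 2.7422, 1.0074.
All moduli strictly greater than 1? Yes.
Verdict: Invertible.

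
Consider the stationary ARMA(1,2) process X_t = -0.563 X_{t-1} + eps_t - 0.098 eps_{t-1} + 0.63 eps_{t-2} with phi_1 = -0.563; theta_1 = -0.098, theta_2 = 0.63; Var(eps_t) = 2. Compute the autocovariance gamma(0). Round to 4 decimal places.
\gamma(0) = 5.8145

Multiply the model equation by X_{t-k} and take expectations. With theta_0 = psi_0 = 1 and psi_j the MA(infinity) weights, this gives
  gamma(k) - sum_i phi_i gamma(k-i) = c_k,
  c_k = sigma^2 * sum_{j=k..q} theta_j psi_{j-k}   (c_k = 0 for k > q),
using gamma(-m) = gamma(m).
psi-weights needed (psi_j = theta_j + sum_i phi_i psi_{j-i}):
  psi_1 = theta_1 + phi_1 = -0.098 + (-0.563) = -0.661
  psi_2 = theta_2 + phi_1 psi_1 = 0.63 + (-0.563)(-0.661) = 1.002143
Right-hand sides:
  c_0 = sigma^2 (1 + theta_1 psi_1 + theta_2 psi_2) = 2 * (1 + (-0.098)(-0.661) + (0.63)(1.002143)) = 2 * 1.696128 = 3.392256
  c_1 = sigma^2 (theta_1 + theta_2 psi_1) = 2 * (-0.098 + (0.63)(-0.661)) = -1.02886
  c_2 = sigma^2 theta_2 = 2 * (0.63) = 1.26
Equations for k = 0 and k = 1 (AR order 1):
  gamma(0) = phi_1 gamma(1) + c_0
  gamma(1) = phi_1 gamma(0) + c_1
Substituting the second into the first: gamma(0) (1 - phi_1^2) = c_0 + phi_1 c_1, so
  gamma(0) = (c_0 + phi_1 c_1) / (1 - phi_1^2) = (3.392256 + (-0.563)(-1.02886)) / (1 - (-0.563)^2) = 3.971504 / 0.683031 = 5.81453.
Therefore gamma(0) = 5.8145 (to 4 decimal places).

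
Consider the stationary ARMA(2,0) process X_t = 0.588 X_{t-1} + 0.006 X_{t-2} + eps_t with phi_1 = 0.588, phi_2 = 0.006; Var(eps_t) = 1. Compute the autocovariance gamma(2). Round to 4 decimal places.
\gamma(2) = 0.5443

Multiply the model equation by X_{t-k} and take expectations. With theta_0 = psi_0 = 1 and psi_j the MA(infinity) weights, this gives
  gamma(k) - sum_i phi_i gamma(k-i) = c_k,
  c_k = sigma^2 * sum_{j=k..q} theta_j psi_{j-k}   (c_k = 0 for k > q),
using gamma(-m) = gamma(m).
Pure AR (q = 0): c_0 = sigma^2 = 1, c_k = 0 for k >= 1.
Equations for k = 0, 1, 2 (AR order 2, c_2 = 0):
  (E0) gamma(0) = phi_1 gamma(1) + phi_2 gamma(2) + c_0
  (E1) gamma(1) = phi_1 gamma(0) + phi_2 gamma(1) + c_1
  (E2) gamma(2) = phi_1 gamma(1) + phi_2 gamma(0)
From (E1): gamma(1) = A gamma(0) + B with
  A = phi_1 / (1 - phi_2) = 0.588 / 0.994 = 0.591549,   B = c_1 / (1 - phi_2) = 0 / 0.994 = 0.
Insert (E2) into (E0): gamma(0) (1 - phi_2^2) = phi_1 (1 + phi_2) gamma(1) + c_0.
  phi_1 (1 + phi_2) = (0.588)(1.006) = 0.591528,   1 - phi_2^2 = 0.999964.
Replace gamma(1) by A gamma(0) + B and collect gamma(0):
  gamma(0) [0.999964 - (0.591528)(0.591549)] = c_0 = 1
  gamma(0) * 0.650046 = 1
  gamma(0) = 1 / 0.650046 = 1.538353.
  gamma(1) = A gamma(0) = (0.591549)(1.538353) = 0.910011.
  gamma(2) = phi_1 gamma(1) + phi_2 gamma(0) = (0.588)(0.910011) + (0.006)(1.538353) = 0.544317.
Therefore gamma(2) = 0.5443 (to 4 decimal places).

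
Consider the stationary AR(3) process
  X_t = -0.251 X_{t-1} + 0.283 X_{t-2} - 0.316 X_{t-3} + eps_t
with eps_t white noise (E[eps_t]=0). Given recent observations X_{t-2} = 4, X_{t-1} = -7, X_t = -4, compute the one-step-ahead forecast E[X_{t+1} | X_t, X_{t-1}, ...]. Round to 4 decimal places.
E[X_{t+1} \mid \mathcal F_t] = -2.2410

For an AR(p) model X_t = c + sum_i phi_i X_{t-i} + eps_t, the
one-step-ahead conditional mean is
  E[X_{t+1} | X_t, ...] = c + sum_i phi_i X_{t+1-i}.
Substitute known values:
  E[X_{t+1} | ...] = (-0.251) * (-4) + (0.283) * (-7) + (-0.316) * (4)
                   = -2.2410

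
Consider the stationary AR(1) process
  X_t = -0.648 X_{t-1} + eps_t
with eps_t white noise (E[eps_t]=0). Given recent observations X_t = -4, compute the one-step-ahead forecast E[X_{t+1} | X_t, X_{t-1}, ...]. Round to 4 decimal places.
E[X_{t+1} \mid \mathcal F_t] = 2.5920

For an AR(p) model X_t = c + sum_i phi_i X_{t-i} + eps_t, the
one-step-ahead conditional mean is
  E[X_{t+1} | X_t, ...] = c + sum_i phi_i X_{t+1-i}.
Substitute known values:
  E[X_{t+1} | ...] = (-0.648) * (-4)
                   = 2.5920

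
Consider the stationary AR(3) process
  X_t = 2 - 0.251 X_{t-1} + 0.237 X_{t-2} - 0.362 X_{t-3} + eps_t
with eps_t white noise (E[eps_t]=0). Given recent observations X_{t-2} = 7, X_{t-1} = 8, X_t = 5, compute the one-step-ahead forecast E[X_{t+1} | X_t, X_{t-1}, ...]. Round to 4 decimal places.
E[X_{t+1} \mid \mathcal F_t] = 0.1070

For an AR(p) model X_t = c + sum_i phi_i X_{t-i} + eps_t, the
one-step-ahead conditional mean is
  E[X_{t+1} | X_t, ...] = c + sum_i phi_i X_{t+1-i}.
Substitute known values:
  E[X_{t+1} | ...] = 2 + (-0.251) * (5) + (0.237) * (8) + (-0.362) * (7)
                   = 0.1070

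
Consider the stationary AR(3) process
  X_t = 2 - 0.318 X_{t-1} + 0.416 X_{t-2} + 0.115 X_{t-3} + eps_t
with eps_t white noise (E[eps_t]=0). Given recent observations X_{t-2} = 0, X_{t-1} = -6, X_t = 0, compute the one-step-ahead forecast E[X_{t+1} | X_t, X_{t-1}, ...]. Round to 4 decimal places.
E[X_{t+1} \mid \mathcal F_t] = -0.4960

For an AR(p) model X_t = c + sum_i phi_i X_{t-i} + eps_t, the
one-step-ahead conditional mean is
  E[X_{t+1} | X_t, ...] = c + sum_i phi_i X_{t+1-i}.
Substitute known values:
  E[X_{t+1} | ...] = 2 + (-0.318) * (0) + (0.416) * (-6) + (0.115) * (0)
                   = -0.4960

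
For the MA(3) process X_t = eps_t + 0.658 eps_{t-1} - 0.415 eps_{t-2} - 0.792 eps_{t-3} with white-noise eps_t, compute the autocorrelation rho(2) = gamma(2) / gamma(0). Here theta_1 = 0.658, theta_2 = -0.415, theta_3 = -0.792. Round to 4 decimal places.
\rho(2) = -0.4193

For an MA(q) process with theta_0 = 1, the autocovariance is
  gamma(k) = sigma^2 * sum_{i=0..q-k} theta_i * theta_{i+k},
and rho(k) = gamma(k) / gamma(0). Sigma^2 cancels.
  numerator   = (1)*(-0.415) + (0.658)*(-0.792) = -0.936136.
  denominator = (1)^2 + (0.658)^2 + (-0.415)^2 + (-0.792)^2 = 2.232453.
  rho(2) = -0.936136 / 2.232453 = -0.4193.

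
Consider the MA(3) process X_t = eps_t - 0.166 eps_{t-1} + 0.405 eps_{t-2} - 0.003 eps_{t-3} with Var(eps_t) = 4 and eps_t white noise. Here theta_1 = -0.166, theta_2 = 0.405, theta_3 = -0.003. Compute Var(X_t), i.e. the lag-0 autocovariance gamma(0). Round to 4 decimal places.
\gamma(0) = 4.7664

For an MA(q) process X_t = eps_t + sum_i theta_i eps_{t-i} with
Var(eps_t) = sigma^2, the variance is
  gamma(0) = sigma^2 * (1 + sum_i theta_i^2).
  sum_i theta_i^2 = (-0.166)^2 + (0.405)^2 + (-0.003)^2 = 0.027556 + 0.164025 + 0.000009 = 0.19159.
  gamma(0) = 4 * (1 + 0.19159) = 4 * 1.19159 = 4.76636, which rounds to 4.7664.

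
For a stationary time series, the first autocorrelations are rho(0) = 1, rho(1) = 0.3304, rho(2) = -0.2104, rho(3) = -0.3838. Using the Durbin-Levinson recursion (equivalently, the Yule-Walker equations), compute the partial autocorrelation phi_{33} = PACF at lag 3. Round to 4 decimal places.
\phi_{33} = -0.2201

The PACF at lag k is phi_{kk}, the last component of the solution
to the Yule-Walker system G_k phi = r_k where
  (G_k)_{ij} = rho(|i - j|), (r_k)_i = rho(i), i,j = 1..k.
Equivalently, Durbin-Levinson gives phi_{kk} iteratively:
  phi_{11} = rho(1)
  phi_{kk} = [rho(k) - sum_{j=1..k-1} phi_{k-1,j} rho(k-j)]
            / [1 - sum_{j=1..k-1} phi_{k-1,j} rho(j)],
  phi_{k,j} = phi_{k-1,j} - phi_{kk} phi_{k-1,k-j},  j = 1..k-1.
Step k = 1:
  phi_11 = rho(1) = 0.3304.
Step k = 2:
  phi_22 = [rho(2) - phi_11 rho(1)] / [1 - phi_11 rho(1)] = [-0.2104 - (0.3304)(0.3304)] / [1 - (0.3304)(0.3304)]
         = -0.31956416 / 0.89083584 = -0.358724.
  Update: phi_21 = phi_11 - phi_22 phi_11 = 0.3304 - (-0.358724)(0.3304) = 0.448922.
Step k = 3:
  phi_33 = [rho(3) - phi_21 rho(2) - phi_22 rho(1)] / [1 - phi_21 rho(1) - phi_22 rho(2)]
    numerator   = -0.3838 - (0.448922)(-0.2104) - (-0.358724)(0.3304) = -0.17082433
    denominator = 1 - (0.448922)(0.3304) - (-0.358724)(-0.2104) = 0.77620052
  phi_33 = -0.17082433 / 0.77620052 = -0.2201.
Therefore phi_{33} = -0.2201.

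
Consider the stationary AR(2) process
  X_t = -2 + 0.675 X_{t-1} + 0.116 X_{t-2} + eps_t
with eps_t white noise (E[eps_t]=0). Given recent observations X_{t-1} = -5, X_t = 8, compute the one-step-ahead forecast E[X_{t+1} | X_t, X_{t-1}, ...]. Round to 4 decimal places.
E[X_{t+1} \mid \mathcal F_t] = 2.8200

For an AR(p) model X_t = c + sum_i phi_i X_{t-i} + eps_t, the
one-step-ahead conditional mean is
  E[X_{t+1} | X_t, ...] = c + sum_i phi_i X_{t+1-i}.
Substitute known values:
  E[X_{t+1} | ...] = -2 + (0.675) * (8) + (0.116) * (-5)
                   = 2.8200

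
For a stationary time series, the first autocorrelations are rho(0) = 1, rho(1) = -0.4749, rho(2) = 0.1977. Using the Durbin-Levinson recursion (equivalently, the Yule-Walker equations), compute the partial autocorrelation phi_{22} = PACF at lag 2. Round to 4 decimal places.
\phi_{22} = -0.0359

The PACF at lag k is phi_{kk}, the last component of the solution
to the Yule-Walker system G_k phi = r_k where
  (G_k)_{ij} = rho(|i - j|), (r_k)_i = rho(i), i,j = 1..k.
Equivalently, Durbin-Levinson gives phi_{kk} iteratively:
  phi_{11} = rho(1)
  phi_{kk} = [rho(k) - sum_{j=1..k-1} phi_{k-1,j} rho(k-j)]
            / [1 - sum_{j=1..k-1} phi_{k-1,j} rho(j)],
  phi_{k,j} = phi_{k-1,j} - phi_{kk} phi_{k-1,k-j},  j = 1..k-1.
Step k = 1:
  phi_11 = rho(1) = -0.4749.
Step k = 2:
  phi_22 = [rho(2) - phi_11 rho(1)] / [1 - phi_11 rho(1)] = [0.1977 - (-0.4749)(-0.4749)] / [1 - (-0.4749)(-0.4749)]
         = -0.02783001 / 0.77446999 = -0.0359.
Therefore phi_{22} = -0.0359.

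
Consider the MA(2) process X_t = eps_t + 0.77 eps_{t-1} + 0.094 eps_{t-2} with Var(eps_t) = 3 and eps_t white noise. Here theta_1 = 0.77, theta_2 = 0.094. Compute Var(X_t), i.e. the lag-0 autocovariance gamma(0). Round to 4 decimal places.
\gamma(0) = 4.8052

For an MA(q) process X_t = eps_t + sum_i theta_i eps_{t-i} with
Var(eps_t) = sigma^2, the variance is
  gamma(0) = sigma^2 * (1 + sum_i theta_i^2).
  sum_i theta_i^2 = (0.77)^2 + (0.094)^2 = 0.5929 + 0.008836 = 0.601736.
  gamma(0) = 3 * (1 + 0.601736) = 3 * 1.601736 = 4.805208, which rounds to 4.8052.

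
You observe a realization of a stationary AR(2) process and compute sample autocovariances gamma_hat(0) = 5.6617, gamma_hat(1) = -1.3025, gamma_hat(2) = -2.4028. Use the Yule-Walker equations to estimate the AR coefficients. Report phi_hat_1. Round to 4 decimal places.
\hat\phi_{1} = -0.3460

The Yule-Walker equations for an AR(p) process read, in matrix form,
  Gamma_p phi = r_p,   with   (Gamma_p)_{ij} = gamma(|i - j|),
                       (r_p)_i = gamma(i),   i,j = 1..p.
Substitute the sample gammas (Toeplitz matrix and right-hand side of size 2):
  Gamma_p = [[5.6617, -1.3025], [-1.3025, 5.6617]]
  r_p     = [-1.3025, -2.4028]
Written out:
  5.6617 phi_1 - 1.3025 phi_2 = -1.3025
  -1.3025 phi_1 + 5.6617 phi_2 = -2.4028
Solve by Cramer's rule:
  det = gamma(0)^2 - gamma(1)^2 = (5.6617)^2 - (-1.3025)^2 = 32.05484689 - 1.69650625 = 30.35834064
  phi_hat_1 = [gamma(1) gamma(0) - gamma(1) gamma(2)] / det = [(-1.3025)(5.6617) - (-1.3025)(-2.4028)] / 30.35834064 = -10.50401125 / 30.35834064 = -0.346
  phi_hat_2 = [gamma(0) gamma(2) - gamma(1)^2] / det = [(5.6617)(-2.4028) - (-1.3025)^2] / 30.35834064 = -15.30043901 / 30.35834064 = -0.504
So phi_hat = [-0.3460, -0.5040].
Therefore phi_hat_1 = -0.3460.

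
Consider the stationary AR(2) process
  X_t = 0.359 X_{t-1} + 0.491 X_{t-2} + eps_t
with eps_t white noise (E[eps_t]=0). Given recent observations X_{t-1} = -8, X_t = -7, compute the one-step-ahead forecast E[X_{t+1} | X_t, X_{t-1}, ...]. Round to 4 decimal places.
E[X_{t+1} \mid \mathcal F_t] = -6.4410

For an AR(p) model X_t = c + sum_i phi_i X_{t-i} + eps_t, the
one-step-ahead conditional mean is
  E[X_{t+1} | X_t, ...] = c + sum_i phi_i X_{t+1-i}.
Substitute known values:
  E[X_{t+1} | ...] = (0.359) * (-7) + (0.491) * (-8)
                   = -6.4410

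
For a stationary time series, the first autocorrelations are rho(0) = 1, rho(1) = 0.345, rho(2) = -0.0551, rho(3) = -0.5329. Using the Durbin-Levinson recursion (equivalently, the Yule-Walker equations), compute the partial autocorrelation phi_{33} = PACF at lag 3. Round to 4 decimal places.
\phi_{33} = -0.5220

The PACF at lag k is phi_{kk}, the last component of the solution
to the Yule-Walker system G_k phi = r_k where
  (G_k)_{ij} = rho(|i - j|), (r_k)_i = rho(i), i,j = 1..k.
Equivalently, Durbin-Levinson gives phi_{kk} iteratively:
  phi_{11} = rho(1)
  phi_{kk} = [rho(k) - sum_{j=1..k-1} phi_{k-1,j} rho(k-j)]
            / [1 - sum_{j=1..k-1} phi_{k-1,j} rho(j)],
  phi_{k,j} = phi_{k-1,j} - phi_{kk} phi_{k-1,k-j},  j = 1..k-1.
Step k = 1:
  phi_11 = rho(1) = 0.345.
Step k = 2:
  phi_22 = [rho(2) - phi_11 rho(1)] / [1 - phi_11 rho(1)] = [-0.0551 - (0.345)(0.345)] / [1 - (0.345)(0.345)]
         = -0.174125 / 0.880975 = -0.19765.
  Update: phi_21 = phi_11 - phi_22 phi_11 = 0.345 - (-0.19765)(0.345) = 0.413189.
Step k = 3:
  phi_33 = [rho(3) - phi_21 rho(2) - phi_22 rho(1)] / [1 - phi_21 rho(1) - phi_22 rho(2)]
    numerator   = -0.5329 - (0.413189)(-0.0551) - (-0.19765)(0.345) = -0.4419439
    denominator = 1 - (0.413189)(0.345) - (-0.19765)(-0.0551) = 0.84655914
  phi_33 = -0.4419439 / 0.84655914 = -0.522.
Therefore phi_{33} = -0.5220.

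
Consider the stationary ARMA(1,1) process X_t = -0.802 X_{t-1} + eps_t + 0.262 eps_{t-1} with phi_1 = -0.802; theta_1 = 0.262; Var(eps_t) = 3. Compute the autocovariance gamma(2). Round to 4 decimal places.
\gamma(2) = 2.8763

Multiply the model equation by X_{t-k} and take expectations. With theta_0 = psi_0 = 1 and psi_j the MA(infinity) weights, this gives
  gamma(k) - sum_i phi_i gamma(k-i) = c_k,
  c_k = sigma^2 * sum_{j=k..q} theta_j psi_{j-k}   (c_k = 0 for k > q),
using gamma(-m) = gamma(m).
psi-weights needed (psi_j = theta_j + sum_i phi_i psi_{j-i}):
  psi_1 = theta_1 + phi_1 = 0.262 + (-0.802) = -0.54
Right-hand sides:
  c_0 = sigma^2 (1 + theta_1 psi_1) = 3 * (1 + (0.262)(-0.54)) = 3 * 0.85852 = 2.57556
  c_1 = sigma^2 theta_1 = 3 * (0.262) = 0.786
  c_2 = 0
Equations for k = 0 and k = 1 (AR order 1):
  gamma(0) = phi_1 gamma(1) + c_0
  gamma(1) = phi_1 gamma(0) + c_1
Substituting the second into the first: gamma(0) (1 - phi_1^2) = c_0 + phi_1 c_1, so
  gamma(0) = (c_0 + phi_1 c_1) / (1 - phi_1^2) = (2.57556 + (-0.802)(0.786)) / (1 - (-0.802)^2) = 1.945188 / 0.356796 = 5.451821.
  gamma(1) = phi_1 gamma(0) + c_1 = (-0.802)(5.451821) + (0.786) = -3.586361.
For k = 2 (> q): gamma(2) = phi_1 gamma(1) = (-0.802)(-3.586361) = 2.876261.
Therefore gamma(2) = 2.8763 (to 4 decimal places).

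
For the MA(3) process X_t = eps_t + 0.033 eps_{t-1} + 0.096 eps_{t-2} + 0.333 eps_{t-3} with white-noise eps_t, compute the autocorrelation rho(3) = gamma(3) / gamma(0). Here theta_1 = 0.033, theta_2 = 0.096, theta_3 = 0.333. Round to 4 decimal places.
\rho(3) = 0.2970

For an MA(q) process with theta_0 = 1, the autocovariance is
  gamma(k) = sigma^2 * sum_{i=0..q-k} theta_i * theta_{i+k},
and rho(k) = gamma(k) / gamma(0). Sigma^2 cancels.
  numerator   = (1)*(0.333) = 0.333.
  denominator = (1)^2 + (0.033)^2 + (0.096)^2 + (0.333)^2 = 1.121194.
  rho(3) = 0.333 / 1.121194 = 0.2970.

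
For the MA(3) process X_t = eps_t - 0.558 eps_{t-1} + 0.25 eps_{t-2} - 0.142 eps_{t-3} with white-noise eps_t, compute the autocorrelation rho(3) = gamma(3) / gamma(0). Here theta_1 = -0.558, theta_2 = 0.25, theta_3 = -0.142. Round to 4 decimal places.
\rho(3) = -0.1019

For an MA(q) process with theta_0 = 1, the autocovariance is
  gamma(k) = sigma^2 * sum_{i=0..q-k} theta_i * theta_{i+k},
and rho(k) = gamma(k) / gamma(0). Sigma^2 cancels.
  numerator   = (1)*(-0.142) = -0.142.
  denominator = (1)^2 + (-0.558)^2 + (0.25)^2 + (-0.142)^2 = 1.394028.
  rho(3) = -0.142 / 1.394028 = -0.1019.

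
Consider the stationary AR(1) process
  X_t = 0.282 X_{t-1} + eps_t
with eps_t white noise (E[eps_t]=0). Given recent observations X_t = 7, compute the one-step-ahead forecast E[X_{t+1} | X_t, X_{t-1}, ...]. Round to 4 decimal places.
E[X_{t+1} \mid \mathcal F_t] = 1.9740

For an AR(p) model X_t = c + sum_i phi_i X_{t-i} + eps_t, the
one-step-ahead conditional mean is
  E[X_{t+1} | X_t, ...] = c + sum_i phi_i X_{t+1-i}.
Substitute known values:
  E[X_{t+1} | ...] = (0.282) * (7)
                   = 1.9740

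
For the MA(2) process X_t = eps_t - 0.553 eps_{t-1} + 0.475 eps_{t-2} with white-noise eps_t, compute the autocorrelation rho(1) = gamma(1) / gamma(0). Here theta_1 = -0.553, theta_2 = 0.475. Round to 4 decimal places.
\rho(1) = -0.5326

For an MA(q) process with theta_0 = 1, the autocovariance is
  gamma(k) = sigma^2 * sum_{i=0..q-k} theta_i * theta_{i+k},
and rho(k) = gamma(k) / gamma(0). Sigma^2 cancels.
  numerator   = (1)*(-0.553) + (-0.553)*(0.475) = -0.815675.
  denominator = (1)^2 + (-0.553)^2 + (0.475)^2 = 1.531434.
  rho(1) = -0.815675 / 1.531434 = -0.5326.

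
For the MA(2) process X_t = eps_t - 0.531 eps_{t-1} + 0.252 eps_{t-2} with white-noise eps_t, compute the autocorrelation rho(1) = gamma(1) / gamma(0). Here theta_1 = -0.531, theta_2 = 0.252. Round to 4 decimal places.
\rho(1) = -0.4941

For an MA(q) process with theta_0 = 1, the autocovariance is
  gamma(k) = sigma^2 * sum_{i=0..q-k} theta_i * theta_{i+k},
and rho(k) = gamma(k) / gamma(0). Sigma^2 cancels.
  numerator   = (1)*(-0.531) + (-0.531)*(0.252) = -0.664812.
  denominator = (1)^2 + (-0.531)^2 + (0.252)^2 = 1.345465.
  rho(1) = -0.664812 / 1.345465 = -0.4941.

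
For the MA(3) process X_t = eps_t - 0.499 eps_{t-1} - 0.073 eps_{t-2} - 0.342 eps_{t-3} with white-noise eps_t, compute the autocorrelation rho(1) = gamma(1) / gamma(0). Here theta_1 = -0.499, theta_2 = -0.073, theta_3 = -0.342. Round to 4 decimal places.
\rho(1) = -0.3191

For an MA(q) process with theta_0 = 1, the autocovariance is
  gamma(k) = sigma^2 * sum_{i=0..q-k} theta_i * theta_{i+k},
and rho(k) = gamma(k) / gamma(0). Sigma^2 cancels.
  numerator   = (1)*(-0.499) + (-0.499)*(-0.073) + (-0.073)*(-0.342) = -0.437607.
  denominator = (1)^2 + (-0.499)^2 + (-0.073)^2 + (-0.342)^2 = 1.371294.
  rho(1) = -0.437607 / 1.371294 = -0.3191.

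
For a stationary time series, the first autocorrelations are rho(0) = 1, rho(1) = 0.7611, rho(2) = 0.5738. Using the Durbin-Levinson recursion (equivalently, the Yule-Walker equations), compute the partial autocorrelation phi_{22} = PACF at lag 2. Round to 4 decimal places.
\phi_{22} = -0.0130

The PACF at lag k is phi_{kk}, the last component of the solution
to the Yule-Walker system G_k phi = r_k where
  (G_k)_{ij} = rho(|i - j|), (r_k)_i = rho(i), i,j = 1..k.
Equivalently, Durbin-Levinson gives phi_{kk} iteratively:
  phi_{11} = rho(1)
  phi_{kk} = [rho(k) - sum_{j=1..k-1} phi_{k-1,j} rho(k-j)]
            / [1 - sum_{j=1..k-1} phi_{k-1,j} rho(j)],
  phi_{k,j} = phi_{k-1,j} - phi_{kk} phi_{k-1,k-j},  j = 1..k-1.
Step k = 1:
  phi_11 = rho(1) = 0.7611.
Step k = 2:
  phi_22 = [rho(2) - phi_11 rho(1)] / [1 - phi_11 rho(1)] = [0.5738 - (0.7611)(0.7611)] / [1 - (0.7611)(0.7611)]
         = -0.00547321 / 0.42072679 = -0.013.
Therefore phi_{22} = -0.0130.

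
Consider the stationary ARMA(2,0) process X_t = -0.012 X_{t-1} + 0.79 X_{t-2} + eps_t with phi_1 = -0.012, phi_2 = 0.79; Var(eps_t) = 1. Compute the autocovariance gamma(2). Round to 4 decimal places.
\gamma(2) = 2.1103

Multiply the model equation by X_{t-k} and take expectations. With theta_0 = psi_0 = 1 and psi_j the MA(infinity) weights, this gives
  gamma(k) - sum_i phi_i gamma(k-i) = c_k,
  c_k = sigma^2 * sum_{j=k..q} theta_j psi_{j-k}   (c_k = 0 for k > q),
using gamma(-m) = gamma(m).
Pure AR (q = 0): c_0 = sigma^2 = 1, c_k = 0 for k >= 1.
Equations for k = 0, 1, 2 (AR order 2, c_2 = 0):
  (E0) gamma(0) = phi_1 gamma(1) + phi_2 gamma(2) + c_0
  (E1) gamma(1) = phi_1 gamma(0) + phi_2 gamma(1) + c_1
  (E2) gamma(2) = phi_1 gamma(1) + phi_2 gamma(0)
From (E1): gamma(1) = A gamma(0) + B with
  A = phi_1 / (1 - phi_2) = -0.012 / 0.21 = -0.057143,   B = c_1 / (1 - phi_2) = 0 / 0.21 = 0.
Insert (E2) into (E0): gamma(0) (1 - phi_2^2) = phi_1 (1 + phi_2) gamma(1) + c_0.
  phi_1 (1 + phi_2) = (-0.012)(1.79) = -0.02148,   1 - phi_2^2 = 0.3759.
Replace gamma(1) by A gamma(0) + B and collect gamma(0):
  gamma(0) [0.3759 - (-0.02148)(-0.057143)] = c_0 = 1
  gamma(0) * 0.374673 = 1
  gamma(0) = 1 / 0.374673 = 2.668997.
  gamma(1) = A gamma(0) = (-0.057143)(2.668997) = -0.152514.
  gamma(2) = phi_1 gamma(1) + phi_2 gamma(0) = (-0.012)(-0.152514) + (0.79)(2.668997) = 2.110338.
Therefore gamma(2) = 2.1103 (to 4 decimal places).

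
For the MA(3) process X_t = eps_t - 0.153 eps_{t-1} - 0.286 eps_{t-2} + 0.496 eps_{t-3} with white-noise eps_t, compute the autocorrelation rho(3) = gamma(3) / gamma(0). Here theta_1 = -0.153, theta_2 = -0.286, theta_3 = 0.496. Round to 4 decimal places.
\rho(3) = 0.3671

For an MA(q) process with theta_0 = 1, the autocovariance is
  gamma(k) = sigma^2 * sum_{i=0..q-k} theta_i * theta_{i+k},
and rho(k) = gamma(k) / gamma(0). Sigma^2 cancels.
  numerator   = (1)*(0.496) = 0.496.
  denominator = (1)^2 + (-0.153)^2 + (-0.286)^2 + (0.496)^2 = 1.351221.
  rho(3) = 0.496 / 1.351221 = 0.3671.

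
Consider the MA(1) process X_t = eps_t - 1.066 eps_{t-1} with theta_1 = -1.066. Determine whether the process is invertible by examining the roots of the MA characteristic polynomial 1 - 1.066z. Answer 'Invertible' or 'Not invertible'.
\text{Not invertible}

The MA(q) characteristic polynomial is P(z) = 1 - 1.066z.
Invertibility requires all roots to lie outside the unit circle, i.e. |z| > 1 for every root.
This is linear in z: 1 + (-1.066) z = 0  =>  z = -1/(-1.066) = 0.938086,  |z| = 0.938086.
Moduli of all roots: 0.9381.
All moduli strictly greater than 1? No.
Verdict: Not invertible.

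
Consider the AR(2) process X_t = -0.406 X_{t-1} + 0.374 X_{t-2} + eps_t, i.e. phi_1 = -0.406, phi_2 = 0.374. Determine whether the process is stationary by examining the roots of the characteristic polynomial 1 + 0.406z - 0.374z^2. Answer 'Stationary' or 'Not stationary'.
\text{Stationary}

The AR(p) characteristic polynomial is P(z) = 1 + 0.406z - 0.374z^2.
Stationarity requires all roots to lie outside the unit circle, i.e. |z| > 1 for every root.
Set 1 + (0.406) z + (-0.374) z^2 = 0, i.e. a z^2 + b z + c = 0 with a = -0.374, b = 0.406, c = 1.
Discriminant D = b^2 - 4ac = (0.406)^2 - 4*(-0.374)*1 = 0.164836 - (-1.496) = 1.660836.
D >= 0, so the roots are real: z = (-b +/- sqrt(D)) / (2a) = (-0.406 +/- 1.288734) / (-0.748).
  z_1 = (-0.406 + 1.288734) / (-0.748) = -1.1801,   |z_1| = 1.1801.
  z_2 = (-0.406 - 1.288734) / (-0.748) = 2.2657,   |z_2| = 2.2657.
Moduli of all roots: 1.1801, 2.2657.
All moduli strictly greater than 1? Yes.
Verdict: Stationary.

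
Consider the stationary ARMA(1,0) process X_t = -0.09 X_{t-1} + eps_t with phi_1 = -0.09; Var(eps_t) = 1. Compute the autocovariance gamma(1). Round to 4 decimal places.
\gamma(1) = -0.0907

Multiply the model equation by X_{t-k} and take expectations. With theta_0 = psi_0 = 1 and psi_j the MA(infinity) weights, this gives
  gamma(k) - sum_i phi_i gamma(k-i) = c_k,
  c_k = sigma^2 * sum_{j=k..q} theta_j psi_{j-k}   (c_k = 0 for k > q),
using gamma(-m) = gamma(m).
Pure AR (q = 0): c_0 = sigma^2 = 1, c_k = 0 for k >= 1.
Equations for k = 0 and k = 1 (AR order 1):
  gamma(0) = phi_1 gamma(1) + c_0
  gamma(1) = phi_1 gamma(0) + c_1
Substituting the second into the first: gamma(0) (1 - phi_1^2) = c_0 + phi_1 c_1, so
  gamma(0) = c_0 / (1 - phi_1^2) = 1 / (1 - (-0.09)^2) = 1 / 0.9919 = 1.008166.
  gamma(1) = phi_1 gamma(0) = (-0.09)(1.008166) = -0.090735.
Therefore gamma(1) = -0.0907 (to 4 decimal places).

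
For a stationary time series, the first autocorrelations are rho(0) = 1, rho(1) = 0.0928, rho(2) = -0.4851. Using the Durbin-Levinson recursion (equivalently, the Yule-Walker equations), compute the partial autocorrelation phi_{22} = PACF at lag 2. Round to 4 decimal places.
\phi_{22} = -0.4980

The PACF at lag k is phi_{kk}, the last component of the solution
to the Yule-Walker system G_k phi = r_k where
  (G_k)_{ij} = rho(|i - j|), (r_k)_i = rho(i), i,j = 1..k.
Equivalently, Durbin-Levinson gives phi_{kk} iteratively:
  phi_{11} = rho(1)
  phi_{kk} = [rho(k) - sum_{j=1..k-1} phi_{k-1,j} rho(k-j)]
            / [1 - sum_{j=1..k-1} phi_{k-1,j} rho(j)],
  phi_{k,j} = phi_{k-1,j} - phi_{kk} phi_{k-1,k-j},  j = 1..k-1.
Step k = 1:
  phi_11 = rho(1) = 0.0928.
Step k = 2:
  phi_22 = [rho(2) - phi_11 rho(1)] / [1 - phi_11 rho(1)] = [-0.4851 - (0.0928)(0.0928)] / [1 - (0.0928)(0.0928)]
         = -0.49371184 / 0.99138816 = -0.498.
Therefore phi_{22} = -0.4980.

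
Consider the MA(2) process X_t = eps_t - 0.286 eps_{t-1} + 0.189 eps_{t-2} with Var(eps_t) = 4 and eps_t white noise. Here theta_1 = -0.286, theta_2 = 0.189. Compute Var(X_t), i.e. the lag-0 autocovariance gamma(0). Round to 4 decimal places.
\gamma(0) = 4.4701

For an MA(q) process X_t = eps_t + sum_i theta_i eps_{t-i} with
Var(eps_t) = sigma^2, the variance is
  gamma(0) = sigma^2 * (1 + sum_i theta_i^2).
  sum_i theta_i^2 = (-0.286)^2 + (0.189)^2 = 0.081796 + 0.035721 = 0.117517.
  gamma(0) = 4 * (1 + 0.117517) = 4 * 1.117517 = 4.470068, which rounds to 4.4701.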